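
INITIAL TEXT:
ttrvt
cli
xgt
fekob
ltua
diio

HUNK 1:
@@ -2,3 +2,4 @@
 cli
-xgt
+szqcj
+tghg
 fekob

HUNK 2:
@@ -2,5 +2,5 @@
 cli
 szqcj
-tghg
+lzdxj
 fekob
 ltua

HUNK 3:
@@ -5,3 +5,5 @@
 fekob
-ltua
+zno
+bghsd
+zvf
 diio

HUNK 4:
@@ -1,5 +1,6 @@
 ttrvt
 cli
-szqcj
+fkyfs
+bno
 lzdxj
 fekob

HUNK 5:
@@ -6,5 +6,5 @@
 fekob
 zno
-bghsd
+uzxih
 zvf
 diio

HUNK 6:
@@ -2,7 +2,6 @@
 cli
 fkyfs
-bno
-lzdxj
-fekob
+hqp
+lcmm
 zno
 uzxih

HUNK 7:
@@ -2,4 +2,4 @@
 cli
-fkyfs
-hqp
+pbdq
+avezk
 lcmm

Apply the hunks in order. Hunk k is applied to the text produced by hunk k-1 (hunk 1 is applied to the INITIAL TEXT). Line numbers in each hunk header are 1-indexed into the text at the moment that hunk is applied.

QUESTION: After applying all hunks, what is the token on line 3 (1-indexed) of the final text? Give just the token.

Answer: pbdq

Derivation:
Hunk 1: at line 2 remove [xgt] add [szqcj,tghg] -> 7 lines: ttrvt cli szqcj tghg fekob ltua diio
Hunk 2: at line 2 remove [tghg] add [lzdxj] -> 7 lines: ttrvt cli szqcj lzdxj fekob ltua diio
Hunk 3: at line 5 remove [ltua] add [zno,bghsd,zvf] -> 9 lines: ttrvt cli szqcj lzdxj fekob zno bghsd zvf diio
Hunk 4: at line 1 remove [szqcj] add [fkyfs,bno] -> 10 lines: ttrvt cli fkyfs bno lzdxj fekob zno bghsd zvf diio
Hunk 5: at line 6 remove [bghsd] add [uzxih] -> 10 lines: ttrvt cli fkyfs bno lzdxj fekob zno uzxih zvf diio
Hunk 6: at line 2 remove [bno,lzdxj,fekob] add [hqp,lcmm] -> 9 lines: ttrvt cli fkyfs hqp lcmm zno uzxih zvf diio
Hunk 7: at line 2 remove [fkyfs,hqp] add [pbdq,avezk] -> 9 lines: ttrvt cli pbdq avezk lcmm zno uzxih zvf diio
Final line 3: pbdq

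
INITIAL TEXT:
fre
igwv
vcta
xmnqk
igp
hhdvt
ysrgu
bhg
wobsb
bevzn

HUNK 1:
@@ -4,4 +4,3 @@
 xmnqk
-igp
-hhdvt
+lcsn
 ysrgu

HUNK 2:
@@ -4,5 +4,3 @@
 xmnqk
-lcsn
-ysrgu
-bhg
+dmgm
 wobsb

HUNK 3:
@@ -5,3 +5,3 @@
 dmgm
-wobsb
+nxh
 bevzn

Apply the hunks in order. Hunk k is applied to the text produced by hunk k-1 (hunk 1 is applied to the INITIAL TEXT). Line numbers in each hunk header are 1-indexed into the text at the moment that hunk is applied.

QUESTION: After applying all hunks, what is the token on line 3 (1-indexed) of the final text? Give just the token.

Answer: vcta

Derivation:
Hunk 1: at line 4 remove [igp,hhdvt] add [lcsn] -> 9 lines: fre igwv vcta xmnqk lcsn ysrgu bhg wobsb bevzn
Hunk 2: at line 4 remove [lcsn,ysrgu,bhg] add [dmgm] -> 7 lines: fre igwv vcta xmnqk dmgm wobsb bevzn
Hunk 3: at line 5 remove [wobsb] add [nxh] -> 7 lines: fre igwv vcta xmnqk dmgm nxh bevzn
Final line 3: vcta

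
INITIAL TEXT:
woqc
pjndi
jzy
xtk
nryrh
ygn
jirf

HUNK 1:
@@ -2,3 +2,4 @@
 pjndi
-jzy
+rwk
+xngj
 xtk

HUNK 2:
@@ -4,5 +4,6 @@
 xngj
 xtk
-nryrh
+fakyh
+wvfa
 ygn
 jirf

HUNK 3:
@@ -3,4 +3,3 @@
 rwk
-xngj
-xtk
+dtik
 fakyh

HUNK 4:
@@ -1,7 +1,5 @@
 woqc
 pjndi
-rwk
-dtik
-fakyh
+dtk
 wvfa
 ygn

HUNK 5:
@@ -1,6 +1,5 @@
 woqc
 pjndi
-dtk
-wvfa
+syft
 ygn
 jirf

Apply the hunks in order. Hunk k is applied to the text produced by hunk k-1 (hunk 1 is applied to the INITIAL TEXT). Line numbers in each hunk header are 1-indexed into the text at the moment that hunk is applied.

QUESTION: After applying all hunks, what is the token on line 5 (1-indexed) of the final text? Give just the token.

Hunk 1: at line 2 remove [jzy] add [rwk,xngj] -> 8 lines: woqc pjndi rwk xngj xtk nryrh ygn jirf
Hunk 2: at line 4 remove [nryrh] add [fakyh,wvfa] -> 9 lines: woqc pjndi rwk xngj xtk fakyh wvfa ygn jirf
Hunk 3: at line 3 remove [xngj,xtk] add [dtik] -> 8 lines: woqc pjndi rwk dtik fakyh wvfa ygn jirf
Hunk 4: at line 1 remove [rwk,dtik,fakyh] add [dtk] -> 6 lines: woqc pjndi dtk wvfa ygn jirf
Hunk 5: at line 1 remove [dtk,wvfa] add [syft] -> 5 lines: woqc pjndi syft ygn jirf
Final line 5: jirf

Answer: jirf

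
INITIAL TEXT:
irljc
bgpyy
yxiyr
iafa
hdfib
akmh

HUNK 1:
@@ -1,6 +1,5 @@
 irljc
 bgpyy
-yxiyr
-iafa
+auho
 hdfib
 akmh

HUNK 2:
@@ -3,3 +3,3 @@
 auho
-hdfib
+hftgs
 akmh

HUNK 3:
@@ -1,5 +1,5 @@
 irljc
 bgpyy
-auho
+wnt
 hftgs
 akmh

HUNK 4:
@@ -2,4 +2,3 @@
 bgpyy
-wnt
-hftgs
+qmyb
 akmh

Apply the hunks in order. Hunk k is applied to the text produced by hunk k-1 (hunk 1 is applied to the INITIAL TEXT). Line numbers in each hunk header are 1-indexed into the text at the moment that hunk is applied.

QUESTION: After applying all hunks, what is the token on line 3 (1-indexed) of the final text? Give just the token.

Hunk 1: at line 1 remove [yxiyr,iafa] add [auho] -> 5 lines: irljc bgpyy auho hdfib akmh
Hunk 2: at line 3 remove [hdfib] add [hftgs] -> 5 lines: irljc bgpyy auho hftgs akmh
Hunk 3: at line 1 remove [auho] add [wnt] -> 5 lines: irljc bgpyy wnt hftgs akmh
Hunk 4: at line 2 remove [wnt,hftgs] add [qmyb] -> 4 lines: irljc bgpyy qmyb akmh
Final line 3: qmyb

Answer: qmyb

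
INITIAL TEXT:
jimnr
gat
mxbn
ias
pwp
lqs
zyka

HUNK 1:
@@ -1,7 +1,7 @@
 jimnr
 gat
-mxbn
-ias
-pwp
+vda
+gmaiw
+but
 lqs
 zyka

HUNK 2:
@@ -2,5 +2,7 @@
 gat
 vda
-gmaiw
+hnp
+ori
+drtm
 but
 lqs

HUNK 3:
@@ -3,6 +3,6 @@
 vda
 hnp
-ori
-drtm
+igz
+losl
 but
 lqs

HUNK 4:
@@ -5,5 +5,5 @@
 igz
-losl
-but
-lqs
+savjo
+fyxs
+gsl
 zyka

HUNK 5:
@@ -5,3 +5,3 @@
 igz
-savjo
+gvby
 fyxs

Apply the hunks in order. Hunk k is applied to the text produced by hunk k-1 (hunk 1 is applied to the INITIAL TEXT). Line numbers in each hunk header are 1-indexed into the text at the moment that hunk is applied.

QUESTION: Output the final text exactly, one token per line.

Answer: jimnr
gat
vda
hnp
igz
gvby
fyxs
gsl
zyka

Derivation:
Hunk 1: at line 1 remove [mxbn,ias,pwp] add [vda,gmaiw,but] -> 7 lines: jimnr gat vda gmaiw but lqs zyka
Hunk 2: at line 2 remove [gmaiw] add [hnp,ori,drtm] -> 9 lines: jimnr gat vda hnp ori drtm but lqs zyka
Hunk 3: at line 3 remove [ori,drtm] add [igz,losl] -> 9 lines: jimnr gat vda hnp igz losl but lqs zyka
Hunk 4: at line 5 remove [losl,but,lqs] add [savjo,fyxs,gsl] -> 9 lines: jimnr gat vda hnp igz savjo fyxs gsl zyka
Hunk 5: at line 5 remove [savjo] add [gvby] -> 9 lines: jimnr gat vda hnp igz gvby fyxs gsl zyka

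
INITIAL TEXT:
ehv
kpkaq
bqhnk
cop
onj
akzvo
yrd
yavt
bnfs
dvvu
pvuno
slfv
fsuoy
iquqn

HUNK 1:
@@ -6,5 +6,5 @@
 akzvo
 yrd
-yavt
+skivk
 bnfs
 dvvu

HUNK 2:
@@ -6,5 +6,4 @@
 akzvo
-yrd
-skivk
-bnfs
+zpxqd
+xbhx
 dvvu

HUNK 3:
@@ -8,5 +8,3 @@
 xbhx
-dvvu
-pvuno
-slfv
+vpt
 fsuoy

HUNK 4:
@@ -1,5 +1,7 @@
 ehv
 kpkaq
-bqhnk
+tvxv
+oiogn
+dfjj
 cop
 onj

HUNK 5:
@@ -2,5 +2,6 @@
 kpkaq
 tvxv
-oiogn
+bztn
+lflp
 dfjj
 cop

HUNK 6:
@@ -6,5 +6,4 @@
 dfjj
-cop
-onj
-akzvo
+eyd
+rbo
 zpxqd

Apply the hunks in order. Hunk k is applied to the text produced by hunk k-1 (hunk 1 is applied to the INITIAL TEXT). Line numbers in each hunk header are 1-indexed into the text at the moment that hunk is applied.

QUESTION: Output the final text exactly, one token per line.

Hunk 1: at line 6 remove [yavt] add [skivk] -> 14 lines: ehv kpkaq bqhnk cop onj akzvo yrd skivk bnfs dvvu pvuno slfv fsuoy iquqn
Hunk 2: at line 6 remove [yrd,skivk,bnfs] add [zpxqd,xbhx] -> 13 lines: ehv kpkaq bqhnk cop onj akzvo zpxqd xbhx dvvu pvuno slfv fsuoy iquqn
Hunk 3: at line 8 remove [dvvu,pvuno,slfv] add [vpt] -> 11 lines: ehv kpkaq bqhnk cop onj akzvo zpxqd xbhx vpt fsuoy iquqn
Hunk 4: at line 1 remove [bqhnk] add [tvxv,oiogn,dfjj] -> 13 lines: ehv kpkaq tvxv oiogn dfjj cop onj akzvo zpxqd xbhx vpt fsuoy iquqn
Hunk 5: at line 2 remove [oiogn] add [bztn,lflp] -> 14 lines: ehv kpkaq tvxv bztn lflp dfjj cop onj akzvo zpxqd xbhx vpt fsuoy iquqn
Hunk 6: at line 6 remove [cop,onj,akzvo] add [eyd,rbo] -> 13 lines: ehv kpkaq tvxv bztn lflp dfjj eyd rbo zpxqd xbhx vpt fsuoy iquqn

Answer: ehv
kpkaq
tvxv
bztn
lflp
dfjj
eyd
rbo
zpxqd
xbhx
vpt
fsuoy
iquqn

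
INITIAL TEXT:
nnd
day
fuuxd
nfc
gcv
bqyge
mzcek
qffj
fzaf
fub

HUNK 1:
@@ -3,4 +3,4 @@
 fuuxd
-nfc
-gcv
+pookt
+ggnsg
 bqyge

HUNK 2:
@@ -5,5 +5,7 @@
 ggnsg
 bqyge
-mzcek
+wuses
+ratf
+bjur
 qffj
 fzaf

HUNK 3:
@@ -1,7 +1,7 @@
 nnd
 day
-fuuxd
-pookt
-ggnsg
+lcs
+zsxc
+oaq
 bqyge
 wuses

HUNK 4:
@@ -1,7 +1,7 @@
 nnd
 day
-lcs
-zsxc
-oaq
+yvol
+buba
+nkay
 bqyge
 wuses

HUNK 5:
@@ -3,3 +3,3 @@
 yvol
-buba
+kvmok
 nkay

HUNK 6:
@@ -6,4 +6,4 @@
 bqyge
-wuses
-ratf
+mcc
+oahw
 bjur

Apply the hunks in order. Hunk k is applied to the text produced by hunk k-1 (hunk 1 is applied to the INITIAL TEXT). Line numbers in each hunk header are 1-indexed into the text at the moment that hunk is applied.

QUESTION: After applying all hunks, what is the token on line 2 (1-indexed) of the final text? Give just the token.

Answer: day

Derivation:
Hunk 1: at line 3 remove [nfc,gcv] add [pookt,ggnsg] -> 10 lines: nnd day fuuxd pookt ggnsg bqyge mzcek qffj fzaf fub
Hunk 2: at line 5 remove [mzcek] add [wuses,ratf,bjur] -> 12 lines: nnd day fuuxd pookt ggnsg bqyge wuses ratf bjur qffj fzaf fub
Hunk 3: at line 1 remove [fuuxd,pookt,ggnsg] add [lcs,zsxc,oaq] -> 12 lines: nnd day lcs zsxc oaq bqyge wuses ratf bjur qffj fzaf fub
Hunk 4: at line 1 remove [lcs,zsxc,oaq] add [yvol,buba,nkay] -> 12 lines: nnd day yvol buba nkay bqyge wuses ratf bjur qffj fzaf fub
Hunk 5: at line 3 remove [buba] add [kvmok] -> 12 lines: nnd day yvol kvmok nkay bqyge wuses ratf bjur qffj fzaf fub
Hunk 6: at line 6 remove [wuses,ratf] add [mcc,oahw] -> 12 lines: nnd day yvol kvmok nkay bqyge mcc oahw bjur qffj fzaf fub
Final line 2: day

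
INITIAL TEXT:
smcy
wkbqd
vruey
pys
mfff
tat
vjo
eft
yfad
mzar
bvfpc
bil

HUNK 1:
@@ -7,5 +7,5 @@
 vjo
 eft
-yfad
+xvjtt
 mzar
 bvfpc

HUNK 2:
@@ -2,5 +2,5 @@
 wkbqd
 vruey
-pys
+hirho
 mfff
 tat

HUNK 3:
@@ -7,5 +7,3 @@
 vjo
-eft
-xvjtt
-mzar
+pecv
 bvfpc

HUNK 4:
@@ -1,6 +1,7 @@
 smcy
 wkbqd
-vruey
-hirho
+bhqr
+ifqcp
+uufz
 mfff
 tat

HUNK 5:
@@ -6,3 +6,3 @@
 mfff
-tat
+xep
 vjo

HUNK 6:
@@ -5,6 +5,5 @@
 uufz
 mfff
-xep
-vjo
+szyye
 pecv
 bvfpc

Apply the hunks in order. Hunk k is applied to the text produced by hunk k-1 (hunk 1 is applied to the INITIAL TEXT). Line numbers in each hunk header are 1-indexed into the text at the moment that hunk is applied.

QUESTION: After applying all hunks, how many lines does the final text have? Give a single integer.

Answer: 10

Derivation:
Hunk 1: at line 7 remove [yfad] add [xvjtt] -> 12 lines: smcy wkbqd vruey pys mfff tat vjo eft xvjtt mzar bvfpc bil
Hunk 2: at line 2 remove [pys] add [hirho] -> 12 lines: smcy wkbqd vruey hirho mfff tat vjo eft xvjtt mzar bvfpc bil
Hunk 3: at line 7 remove [eft,xvjtt,mzar] add [pecv] -> 10 lines: smcy wkbqd vruey hirho mfff tat vjo pecv bvfpc bil
Hunk 4: at line 1 remove [vruey,hirho] add [bhqr,ifqcp,uufz] -> 11 lines: smcy wkbqd bhqr ifqcp uufz mfff tat vjo pecv bvfpc bil
Hunk 5: at line 6 remove [tat] add [xep] -> 11 lines: smcy wkbqd bhqr ifqcp uufz mfff xep vjo pecv bvfpc bil
Hunk 6: at line 5 remove [xep,vjo] add [szyye] -> 10 lines: smcy wkbqd bhqr ifqcp uufz mfff szyye pecv bvfpc bil
Final line count: 10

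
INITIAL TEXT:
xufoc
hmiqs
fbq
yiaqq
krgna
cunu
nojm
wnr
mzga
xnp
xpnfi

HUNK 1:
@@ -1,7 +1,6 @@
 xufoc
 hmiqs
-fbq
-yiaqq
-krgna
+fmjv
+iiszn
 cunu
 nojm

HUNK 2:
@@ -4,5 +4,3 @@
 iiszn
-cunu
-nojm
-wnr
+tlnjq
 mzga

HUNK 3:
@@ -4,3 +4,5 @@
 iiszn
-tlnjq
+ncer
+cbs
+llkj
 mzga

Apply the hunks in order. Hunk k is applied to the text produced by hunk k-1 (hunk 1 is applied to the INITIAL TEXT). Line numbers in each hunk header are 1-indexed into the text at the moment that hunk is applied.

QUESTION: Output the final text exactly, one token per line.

Answer: xufoc
hmiqs
fmjv
iiszn
ncer
cbs
llkj
mzga
xnp
xpnfi

Derivation:
Hunk 1: at line 1 remove [fbq,yiaqq,krgna] add [fmjv,iiszn] -> 10 lines: xufoc hmiqs fmjv iiszn cunu nojm wnr mzga xnp xpnfi
Hunk 2: at line 4 remove [cunu,nojm,wnr] add [tlnjq] -> 8 lines: xufoc hmiqs fmjv iiszn tlnjq mzga xnp xpnfi
Hunk 3: at line 4 remove [tlnjq] add [ncer,cbs,llkj] -> 10 lines: xufoc hmiqs fmjv iiszn ncer cbs llkj mzga xnp xpnfi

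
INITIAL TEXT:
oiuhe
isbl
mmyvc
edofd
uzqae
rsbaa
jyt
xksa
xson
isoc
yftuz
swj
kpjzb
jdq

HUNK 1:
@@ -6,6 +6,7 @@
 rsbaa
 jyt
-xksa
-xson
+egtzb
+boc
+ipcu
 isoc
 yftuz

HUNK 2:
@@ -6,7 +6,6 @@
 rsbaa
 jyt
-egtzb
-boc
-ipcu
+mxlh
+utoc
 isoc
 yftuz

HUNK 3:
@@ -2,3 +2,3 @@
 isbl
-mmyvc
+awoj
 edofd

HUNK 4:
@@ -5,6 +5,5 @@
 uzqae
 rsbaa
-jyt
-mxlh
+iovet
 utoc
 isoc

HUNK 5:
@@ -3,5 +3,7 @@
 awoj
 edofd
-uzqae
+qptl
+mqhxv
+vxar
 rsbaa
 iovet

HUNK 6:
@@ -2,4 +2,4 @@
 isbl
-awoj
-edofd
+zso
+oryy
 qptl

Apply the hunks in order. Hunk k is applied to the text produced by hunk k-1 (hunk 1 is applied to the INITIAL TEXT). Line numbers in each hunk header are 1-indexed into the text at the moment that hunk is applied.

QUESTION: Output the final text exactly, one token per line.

Hunk 1: at line 6 remove [xksa,xson] add [egtzb,boc,ipcu] -> 15 lines: oiuhe isbl mmyvc edofd uzqae rsbaa jyt egtzb boc ipcu isoc yftuz swj kpjzb jdq
Hunk 2: at line 6 remove [egtzb,boc,ipcu] add [mxlh,utoc] -> 14 lines: oiuhe isbl mmyvc edofd uzqae rsbaa jyt mxlh utoc isoc yftuz swj kpjzb jdq
Hunk 3: at line 2 remove [mmyvc] add [awoj] -> 14 lines: oiuhe isbl awoj edofd uzqae rsbaa jyt mxlh utoc isoc yftuz swj kpjzb jdq
Hunk 4: at line 5 remove [jyt,mxlh] add [iovet] -> 13 lines: oiuhe isbl awoj edofd uzqae rsbaa iovet utoc isoc yftuz swj kpjzb jdq
Hunk 5: at line 3 remove [uzqae] add [qptl,mqhxv,vxar] -> 15 lines: oiuhe isbl awoj edofd qptl mqhxv vxar rsbaa iovet utoc isoc yftuz swj kpjzb jdq
Hunk 6: at line 2 remove [awoj,edofd] add [zso,oryy] -> 15 lines: oiuhe isbl zso oryy qptl mqhxv vxar rsbaa iovet utoc isoc yftuz swj kpjzb jdq

Answer: oiuhe
isbl
zso
oryy
qptl
mqhxv
vxar
rsbaa
iovet
utoc
isoc
yftuz
swj
kpjzb
jdq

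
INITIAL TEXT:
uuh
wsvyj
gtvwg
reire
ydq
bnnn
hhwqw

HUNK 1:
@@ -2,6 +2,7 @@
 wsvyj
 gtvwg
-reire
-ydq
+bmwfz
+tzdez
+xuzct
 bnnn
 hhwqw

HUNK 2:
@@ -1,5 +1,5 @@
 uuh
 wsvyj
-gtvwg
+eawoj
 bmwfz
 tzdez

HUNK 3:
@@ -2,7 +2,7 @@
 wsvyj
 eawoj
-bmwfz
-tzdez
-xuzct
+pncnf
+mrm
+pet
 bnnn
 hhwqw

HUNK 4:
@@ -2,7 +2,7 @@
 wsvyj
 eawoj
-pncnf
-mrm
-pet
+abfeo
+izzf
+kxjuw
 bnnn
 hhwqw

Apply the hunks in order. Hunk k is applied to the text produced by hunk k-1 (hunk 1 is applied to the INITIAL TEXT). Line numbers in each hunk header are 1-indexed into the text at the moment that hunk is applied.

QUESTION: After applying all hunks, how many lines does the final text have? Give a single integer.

Answer: 8

Derivation:
Hunk 1: at line 2 remove [reire,ydq] add [bmwfz,tzdez,xuzct] -> 8 lines: uuh wsvyj gtvwg bmwfz tzdez xuzct bnnn hhwqw
Hunk 2: at line 1 remove [gtvwg] add [eawoj] -> 8 lines: uuh wsvyj eawoj bmwfz tzdez xuzct bnnn hhwqw
Hunk 3: at line 2 remove [bmwfz,tzdez,xuzct] add [pncnf,mrm,pet] -> 8 lines: uuh wsvyj eawoj pncnf mrm pet bnnn hhwqw
Hunk 4: at line 2 remove [pncnf,mrm,pet] add [abfeo,izzf,kxjuw] -> 8 lines: uuh wsvyj eawoj abfeo izzf kxjuw bnnn hhwqw
Final line count: 8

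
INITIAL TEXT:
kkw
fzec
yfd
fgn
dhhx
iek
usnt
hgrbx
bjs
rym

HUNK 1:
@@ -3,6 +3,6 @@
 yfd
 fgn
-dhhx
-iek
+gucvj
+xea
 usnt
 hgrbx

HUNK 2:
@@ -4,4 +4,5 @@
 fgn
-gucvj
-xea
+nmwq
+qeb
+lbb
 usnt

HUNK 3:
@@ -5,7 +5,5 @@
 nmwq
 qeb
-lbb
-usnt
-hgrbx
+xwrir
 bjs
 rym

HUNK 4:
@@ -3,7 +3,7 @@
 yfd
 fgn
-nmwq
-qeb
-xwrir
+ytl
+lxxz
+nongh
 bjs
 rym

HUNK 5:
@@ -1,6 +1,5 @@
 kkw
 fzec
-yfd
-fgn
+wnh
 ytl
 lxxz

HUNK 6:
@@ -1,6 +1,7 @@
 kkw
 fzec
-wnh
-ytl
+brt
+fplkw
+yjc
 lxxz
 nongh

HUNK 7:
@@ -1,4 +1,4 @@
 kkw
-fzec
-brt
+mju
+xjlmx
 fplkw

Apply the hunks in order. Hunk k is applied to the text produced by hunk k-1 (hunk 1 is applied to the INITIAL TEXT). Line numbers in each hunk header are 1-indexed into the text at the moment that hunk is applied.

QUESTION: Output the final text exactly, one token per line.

Hunk 1: at line 3 remove [dhhx,iek] add [gucvj,xea] -> 10 lines: kkw fzec yfd fgn gucvj xea usnt hgrbx bjs rym
Hunk 2: at line 4 remove [gucvj,xea] add [nmwq,qeb,lbb] -> 11 lines: kkw fzec yfd fgn nmwq qeb lbb usnt hgrbx bjs rym
Hunk 3: at line 5 remove [lbb,usnt,hgrbx] add [xwrir] -> 9 lines: kkw fzec yfd fgn nmwq qeb xwrir bjs rym
Hunk 4: at line 3 remove [nmwq,qeb,xwrir] add [ytl,lxxz,nongh] -> 9 lines: kkw fzec yfd fgn ytl lxxz nongh bjs rym
Hunk 5: at line 1 remove [yfd,fgn] add [wnh] -> 8 lines: kkw fzec wnh ytl lxxz nongh bjs rym
Hunk 6: at line 1 remove [wnh,ytl] add [brt,fplkw,yjc] -> 9 lines: kkw fzec brt fplkw yjc lxxz nongh bjs rym
Hunk 7: at line 1 remove [fzec,brt] add [mju,xjlmx] -> 9 lines: kkw mju xjlmx fplkw yjc lxxz nongh bjs rym

Answer: kkw
mju
xjlmx
fplkw
yjc
lxxz
nongh
bjs
rym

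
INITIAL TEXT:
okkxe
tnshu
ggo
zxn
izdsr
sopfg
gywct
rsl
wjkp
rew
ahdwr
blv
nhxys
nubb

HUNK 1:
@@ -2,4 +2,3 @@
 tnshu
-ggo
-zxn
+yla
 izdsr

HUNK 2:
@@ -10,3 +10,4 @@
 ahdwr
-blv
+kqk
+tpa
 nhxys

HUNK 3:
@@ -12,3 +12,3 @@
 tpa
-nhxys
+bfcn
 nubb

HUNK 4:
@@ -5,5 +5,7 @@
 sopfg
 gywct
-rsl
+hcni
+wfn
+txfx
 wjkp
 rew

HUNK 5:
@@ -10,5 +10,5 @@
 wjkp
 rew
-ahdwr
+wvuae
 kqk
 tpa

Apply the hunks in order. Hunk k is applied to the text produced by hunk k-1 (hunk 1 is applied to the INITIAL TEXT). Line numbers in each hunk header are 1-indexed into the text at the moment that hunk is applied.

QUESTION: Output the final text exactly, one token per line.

Answer: okkxe
tnshu
yla
izdsr
sopfg
gywct
hcni
wfn
txfx
wjkp
rew
wvuae
kqk
tpa
bfcn
nubb

Derivation:
Hunk 1: at line 2 remove [ggo,zxn] add [yla] -> 13 lines: okkxe tnshu yla izdsr sopfg gywct rsl wjkp rew ahdwr blv nhxys nubb
Hunk 2: at line 10 remove [blv] add [kqk,tpa] -> 14 lines: okkxe tnshu yla izdsr sopfg gywct rsl wjkp rew ahdwr kqk tpa nhxys nubb
Hunk 3: at line 12 remove [nhxys] add [bfcn] -> 14 lines: okkxe tnshu yla izdsr sopfg gywct rsl wjkp rew ahdwr kqk tpa bfcn nubb
Hunk 4: at line 5 remove [rsl] add [hcni,wfn,txfx] -> 16 lines: okkxe tnshu yla izdsr sopfg gywct hcni wfn txfx wjkp rew ahdwr kqk tpa bfcn nubb
Hunk 5: at line 10 remove [ahdwr] add [wvuae] -> 16 lines: okkxe tnshu yla izdsr sopfg gywct hcni wfn txfx wjkp rew wvuae kqk tpa bfcn nubb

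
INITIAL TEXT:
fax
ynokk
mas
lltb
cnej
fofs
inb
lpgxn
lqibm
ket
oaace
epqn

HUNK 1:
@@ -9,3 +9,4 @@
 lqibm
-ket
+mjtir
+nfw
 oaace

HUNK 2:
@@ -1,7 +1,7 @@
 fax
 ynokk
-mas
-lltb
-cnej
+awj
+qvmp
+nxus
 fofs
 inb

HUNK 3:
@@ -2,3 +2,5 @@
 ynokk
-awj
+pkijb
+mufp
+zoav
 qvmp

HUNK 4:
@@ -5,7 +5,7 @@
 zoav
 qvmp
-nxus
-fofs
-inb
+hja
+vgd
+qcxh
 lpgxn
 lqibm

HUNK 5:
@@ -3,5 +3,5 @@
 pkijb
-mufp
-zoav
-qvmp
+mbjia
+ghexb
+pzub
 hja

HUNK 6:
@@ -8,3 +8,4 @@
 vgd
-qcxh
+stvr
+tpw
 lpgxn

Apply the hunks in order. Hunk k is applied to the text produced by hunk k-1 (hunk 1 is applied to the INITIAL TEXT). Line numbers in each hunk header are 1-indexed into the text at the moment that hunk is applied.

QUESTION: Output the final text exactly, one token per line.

Answer: fax
ynokk
pkijb
mbjia
ghexb
pzub
hja
vgd
stvr
tpw
lpgxn
lqibm
mjtir
nfw
oaace
epqn

Derivation:
Hunk 1: at line 9 remove [ket] add [mjtir,nfw] -> 13 lines: fax ynokk mas lltb cnej fofs inb lpgxn lqibm mjtir nfw oaace epqn
Hunk 2: at line 1 remove [mas,lltb,cnej] add [awj,qvmp,nxus] -> 13 lines: fax ynokk awj qvmp nxus fofs inb lpgxn lqibm mjtir nfw oaace epqn
Hunk 3: at line 2 remove [awj] add [pkijb,mufp,zoav] -> 15 lines: fax ynokk pkijb mufp zoav qvmp nxus fofs inb lpgxn lqibm mjtir nfw oaace epqn
Hunk 4: at line 5 remove [nxus,fofs,inb] add [hja,vgd,qcxh] -> 15 lines: fax ynokk pkijb mufp zoav qvmp hja vgd qcxh lpgxn lqibm mjtir nfw oaace epqn
Hunk 5: at line 3 remove [mufp,zoav,qvmp] add [mbjia,ghexb,pzub] -> 15 lines: fax ynokk pkijb mbjia ghexb pzub hja vgd qcxh lpgxn lqibm mjtir nfw oaace epqn
Hunk 6: at line 8 remove [qcxh] add [stvr,tpw] -> 16 lines: fax ynokk pkijb mbjia ghexb pzub hja vgd stvr tpw lpgxn lqibm mjtir nfw oaace epqn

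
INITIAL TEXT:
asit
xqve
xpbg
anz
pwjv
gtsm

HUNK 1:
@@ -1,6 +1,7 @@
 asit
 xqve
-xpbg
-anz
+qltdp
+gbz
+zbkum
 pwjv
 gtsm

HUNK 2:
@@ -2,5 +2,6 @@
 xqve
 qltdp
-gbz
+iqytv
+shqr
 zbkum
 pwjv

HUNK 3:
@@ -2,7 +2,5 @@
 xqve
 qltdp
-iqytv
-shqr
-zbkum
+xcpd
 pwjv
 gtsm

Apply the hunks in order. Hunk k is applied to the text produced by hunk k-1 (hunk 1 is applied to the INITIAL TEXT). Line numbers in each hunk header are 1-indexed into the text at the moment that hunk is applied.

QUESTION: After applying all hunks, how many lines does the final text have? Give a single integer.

Answer: 6

Derivation:
Hunk 1: at line 1 remove [xpbg,anz] add [qltdp,gbz,zbkum] -> 7 lines: asit xqve qltdp gbz zbkum pwjv gtsm
Hunk 2: at line 2 remove [gbz] add [iqytv,shqr] -> 8 lines: asit xqve qltdp iqytv shqr zbkum pwjv gtsm
Hunk 3: at line 2 remove [iqytv,shqr,zbkum] add [xcpd] -> 6 lines: asit xqve qltdp xcpd pwjv gtsm
Final line count: 6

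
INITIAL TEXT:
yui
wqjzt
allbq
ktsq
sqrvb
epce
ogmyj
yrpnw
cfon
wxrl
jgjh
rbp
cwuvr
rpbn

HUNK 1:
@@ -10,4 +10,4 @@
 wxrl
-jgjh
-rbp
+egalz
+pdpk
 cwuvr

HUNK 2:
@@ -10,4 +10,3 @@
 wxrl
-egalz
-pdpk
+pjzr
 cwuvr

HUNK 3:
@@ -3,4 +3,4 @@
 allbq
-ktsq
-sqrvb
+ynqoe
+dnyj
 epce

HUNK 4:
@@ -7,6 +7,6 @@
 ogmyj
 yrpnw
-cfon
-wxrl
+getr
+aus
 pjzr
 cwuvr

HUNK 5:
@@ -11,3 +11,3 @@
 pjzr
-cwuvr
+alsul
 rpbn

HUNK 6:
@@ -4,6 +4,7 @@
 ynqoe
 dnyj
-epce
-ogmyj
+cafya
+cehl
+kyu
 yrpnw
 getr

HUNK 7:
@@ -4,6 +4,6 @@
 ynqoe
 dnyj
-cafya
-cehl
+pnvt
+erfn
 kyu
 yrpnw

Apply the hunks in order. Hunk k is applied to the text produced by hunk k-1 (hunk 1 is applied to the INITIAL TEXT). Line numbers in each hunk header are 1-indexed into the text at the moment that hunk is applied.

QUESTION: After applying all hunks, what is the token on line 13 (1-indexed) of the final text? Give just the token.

Hunk 1: at line 10 remove [jgjh,rbp] add [egalz,pdpk] -> 14 lines: yui wqjzt allbq ktsq sqrvb epce ogmyj yrpnw cfon wxrl egalz pdpk cwuvr rpbn
Hunk 2: at line 10 remove [egalz,pdpk] add [pjzr] -> 13 lines: yui wqjzt allbq ktsq sqrvb epce ogmyj yrpnw cfon wxrl pjzr cwuvr rpbn
Hunk 3: at line 3 remove [ktsq,sqrvb] add [ynqoe,dnyj] -> 13 lines: yui wqjzt allbq ynqoe dnyj epce ogmyj yrpnw cfon wxrl pjzr cwuvr rpbn
Hunk 4: at line 7 remove [cfon,wxrl] add [getr,aus] -> 13 lines: yui wqjzt allbq ynqoe dnyj epce ogmyj yrpnw getr aus pjzr cwuvr rpbn
Hunk 5: at line 11 remove [cwuvr] add [alsul] -> 13 lines: yui wqjzt allbq ynqoe dnyj epce ogmyj yrpnw getr aus pjzr alsul rpbn
Hunk 6: at line 4 remove [epce,ogmyj] add [cafya,cehl,kyu] -> 14 lines: yui wqjzt allbq ynqoe dnyj cafya cehl kyu yrpnw getr aus pjzr alsul rpbn
Hunk 7: at line 4 remove [cafya,cehl] add [pnvt,erfn] -> 14 lines: yui wqjzt allbq ynqoe dnyj pnvt erfn kyu yrpnw getr aus pjzr alsul rpbn
Final line 13: alsul

Answer: alsul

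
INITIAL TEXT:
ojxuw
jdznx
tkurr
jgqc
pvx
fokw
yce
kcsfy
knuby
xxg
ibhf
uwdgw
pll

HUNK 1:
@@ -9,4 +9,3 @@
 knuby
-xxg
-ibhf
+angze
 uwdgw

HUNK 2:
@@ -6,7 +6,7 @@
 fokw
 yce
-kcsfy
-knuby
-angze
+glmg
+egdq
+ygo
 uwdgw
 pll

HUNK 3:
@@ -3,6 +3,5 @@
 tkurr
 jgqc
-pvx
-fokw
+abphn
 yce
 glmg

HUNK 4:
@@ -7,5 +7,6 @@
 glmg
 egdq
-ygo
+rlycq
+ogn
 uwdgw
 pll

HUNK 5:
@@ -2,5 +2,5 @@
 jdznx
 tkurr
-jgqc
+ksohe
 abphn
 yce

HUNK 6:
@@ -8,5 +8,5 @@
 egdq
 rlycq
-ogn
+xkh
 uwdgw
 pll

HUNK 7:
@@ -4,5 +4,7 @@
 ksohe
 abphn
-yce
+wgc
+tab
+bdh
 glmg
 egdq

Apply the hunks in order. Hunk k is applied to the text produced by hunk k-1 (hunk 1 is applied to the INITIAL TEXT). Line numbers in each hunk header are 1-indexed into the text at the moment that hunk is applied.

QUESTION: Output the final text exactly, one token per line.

Answer: ojxuw
jdznx
tkurr
ksohe
abphn
wgc
tab
bdh
glmg
egdq
rlycq
xkh
uwdgw
pll

Derivation:
Hunk 1: at line 9 remove [xxg,ibhf] add [angze] -> 12 lines: ojxuw jdznx tkurr jgqc pvx fokw yce kcsfy knuby angze uwdgw pll
Hunk 2: at line 6 remove [kcsfy,knuby,angze] add [glmg,egdq,ygo] -> 12 lines: ojxuw jdznx tkurr jgqc pvx fokw yce glmg egdq ygo uwdgw pll
Hunk 3: at line 3 remove [pvx,fokw] add [abphn] -> 11 lines: ojxuw jdznx tkurr jgqc abphn yce glmg egdq ygo uwdgw pll
Hunk 4: at line 7 remove [ygo] add [rlycq,ogn] -> 12 lines: ojxuw jdznx tkurr jgqc abphn yce glmg egdq rlycq ogn uwdgw pll
Hunk 5: at line 2 remove [jgqc] add [ksohe] -> 12 lines: ojxuw jdznx tkurr ksohe abphn yce glmg egdq rlycq ogn uwdgw pll
Hunk 6: at line 8 remove [ogn] add [xkh] -> 12 lines: ojxuw jdznx tkurr ksohe abphn yce glmg egdq rlycq xkh uwdgw pll
Hunk 7: at line 4 remove [yce] add [wgc,tab,bdh] -> 14 lines: ojxuw jdznx tkurr ksohe abphn wgc tab bdh glmg egdq rlycq xkh uwdgw pll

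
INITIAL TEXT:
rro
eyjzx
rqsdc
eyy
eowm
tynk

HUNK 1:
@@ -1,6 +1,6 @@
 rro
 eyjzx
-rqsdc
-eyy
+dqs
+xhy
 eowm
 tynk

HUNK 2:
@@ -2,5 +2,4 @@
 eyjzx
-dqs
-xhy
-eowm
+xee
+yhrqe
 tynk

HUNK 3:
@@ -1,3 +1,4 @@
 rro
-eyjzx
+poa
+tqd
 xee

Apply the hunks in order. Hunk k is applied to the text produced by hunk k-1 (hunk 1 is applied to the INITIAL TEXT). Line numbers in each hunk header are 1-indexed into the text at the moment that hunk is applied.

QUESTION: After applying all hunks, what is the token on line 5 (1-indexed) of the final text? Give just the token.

Hunk 1: at line 1 remove [rqsdc,eyy] add [dqs,xhy] -> 6 lines: rro eyjzx dqs xhy eowm tynk
Hunk 2: at line 2 remove [dqs,xhy,eowm] add [xee,yhrqe] -> 5 lines: rro eyjzx xee yhrqe tynk
Hunk 3: at line 1 remove [eyjzx] add [poa,tqd] -> 6 lines: rro poa tqd xee yhrqe tynk
Final line 5: yhrqe

Answer: yhrqe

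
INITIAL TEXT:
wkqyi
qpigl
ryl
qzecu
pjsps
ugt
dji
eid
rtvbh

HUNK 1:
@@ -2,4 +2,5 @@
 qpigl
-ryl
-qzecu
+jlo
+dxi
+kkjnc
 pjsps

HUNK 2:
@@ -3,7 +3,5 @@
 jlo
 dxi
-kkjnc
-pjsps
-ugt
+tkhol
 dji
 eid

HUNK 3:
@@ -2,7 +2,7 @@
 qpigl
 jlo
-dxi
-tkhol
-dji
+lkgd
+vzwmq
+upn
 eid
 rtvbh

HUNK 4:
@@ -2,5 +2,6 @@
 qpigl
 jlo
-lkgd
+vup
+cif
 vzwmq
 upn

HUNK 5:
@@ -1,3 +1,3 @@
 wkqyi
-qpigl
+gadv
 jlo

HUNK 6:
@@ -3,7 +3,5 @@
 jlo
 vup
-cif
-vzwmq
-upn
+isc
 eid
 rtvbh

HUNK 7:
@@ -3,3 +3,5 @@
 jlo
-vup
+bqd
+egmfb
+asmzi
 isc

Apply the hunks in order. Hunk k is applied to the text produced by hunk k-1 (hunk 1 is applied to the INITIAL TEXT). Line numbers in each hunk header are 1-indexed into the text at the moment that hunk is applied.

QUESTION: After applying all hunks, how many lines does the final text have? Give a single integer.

Answer: 9

Derivation:
Hunk 1: at line 2 remove [ryl,qzecu] add [jlo,dxi,kkjnc] -> 10 lines: wkqyi qpigl jlo dxi kkjnc pjsps ugt dji eid rtvbh
Hunk 2: at line 3 remove [kkjnc,pjsps,ugt] add [tkhol] -> 8 lines: wkqyi qpigl jlo dxi tkhol dji eid rtvbh
Hunk 3: at line 2 remove [dxi,tkhol,dji] add [lkgd,vzwmq,upn] -> 8 lines: wkqyi qpigl jlo lkgd vzwmq upn eid rtvbh
Hunk 4: at line 2 remove [lkgd] add [vup,cif] -> 9 lines: wkqyi qpigl jlo vup cif vzwmq upn eid rtvbh
Hunk 5: at line 1 remove [qpigl] add [gadv] -> 9 lines: wkqyi gadv jlo vup cif vzwmq upn eid rtvbh
Hunk 6: at line 3 remove [cif,vzwmq,upn] add [isc] -> 7 lines: wkqyi gadv jlo vup isc eid rtvbh
Hunk 7: at line 3 remove [vup] add [bqd,egmfb,asmzi] -> 9 lines: wkqyi gadv jlo bqd egmfb asmzi isc eid rtvbh
Final line count: 9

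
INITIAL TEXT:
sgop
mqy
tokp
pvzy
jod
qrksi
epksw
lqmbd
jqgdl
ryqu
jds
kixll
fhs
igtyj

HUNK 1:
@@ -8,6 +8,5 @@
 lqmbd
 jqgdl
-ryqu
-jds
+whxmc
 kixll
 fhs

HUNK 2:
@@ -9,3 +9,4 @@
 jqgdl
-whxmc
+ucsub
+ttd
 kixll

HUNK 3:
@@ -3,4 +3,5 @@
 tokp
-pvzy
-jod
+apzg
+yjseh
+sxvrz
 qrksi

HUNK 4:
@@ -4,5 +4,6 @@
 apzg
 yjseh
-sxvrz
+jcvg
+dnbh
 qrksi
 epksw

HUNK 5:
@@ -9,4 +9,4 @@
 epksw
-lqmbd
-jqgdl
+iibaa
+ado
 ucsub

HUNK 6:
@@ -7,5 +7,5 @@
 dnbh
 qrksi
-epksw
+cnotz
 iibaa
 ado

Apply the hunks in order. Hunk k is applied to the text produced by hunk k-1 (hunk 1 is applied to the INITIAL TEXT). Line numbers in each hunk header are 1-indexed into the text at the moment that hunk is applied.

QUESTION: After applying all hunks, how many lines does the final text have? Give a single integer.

Answer: 16

Derivation:
Hunk 1: at line 8 remove [ryqu,jds] add [whxmc] -> 13 lines: sgop mqy tokp pvzy jod qrksi epksw lqmbd jqgdl whxmc kixll fhs igtyj
Hunk 2: at line 9 remove [whxmc] add [ucsub,ttd] -> 14 lines: sgop mqy tokp pvzy jod qrksi epksw lqmbd jqgdl ucsub ttd kixll fhs igtyj
Hunk 3: at line 3 remove [pvzy,jod] add [apzg,yjseh,sxvrz] -> 15 lines: sgop mqy tokp apzg yjseh sxvrz qrksi epksw lqmbd jqgdl ucsub ttd kixll fhs igtyj
Hunk 4: at line 4 remove [sxvrz] add [jcvg,dnbh] -> 16 lines: sgop mqy tokp apzg yjseh jcvg dnbh qrksi epksw lqmbd jqgdl ucsub ttd kixll fhs igtyj
Hunk 5: at line 9 remove [lqmbd,jqgdl] add [iibaa,ado] -> 16 lines: sgop mqy tokp apzg yjseh jcvg dnbh qrksi epksw iibaa ado ucsub ttd kixll fhs igtyj
Hunk 6: at line 7 remove [epksw] add [cnotz] -> 16 lines: sgop mqy tokp apzg yjseh jcvg dnbh qrksi cnotz iibaa ado ucsub ttd kixll fhs igtyj
Final line count: 16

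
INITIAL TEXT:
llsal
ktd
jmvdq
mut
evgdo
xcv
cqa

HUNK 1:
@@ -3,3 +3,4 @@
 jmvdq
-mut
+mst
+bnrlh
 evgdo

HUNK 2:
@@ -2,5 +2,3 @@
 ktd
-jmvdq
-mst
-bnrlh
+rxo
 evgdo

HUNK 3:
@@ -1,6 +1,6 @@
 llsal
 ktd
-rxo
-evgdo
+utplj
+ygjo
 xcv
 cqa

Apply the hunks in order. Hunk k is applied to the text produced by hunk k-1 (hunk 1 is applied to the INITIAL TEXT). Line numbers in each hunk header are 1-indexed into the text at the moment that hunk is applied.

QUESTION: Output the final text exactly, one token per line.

Hunk 1: at line 3 remove [mut] add [mst,bnrlh] -> 8 lines: llsal ktd jmvdq mst bnrlh evgdo xcv cqa
Hunk 2: at line 2 remove [jmvdq,mst,bnrlh] add [rxo] -> 6 lines: llsal ktd rxo evgdo xcv cqa
Hunk 3: at line 1 remove [rxo,evgdo] add [utplj,ygjo] -> 6 lines: llsal ktd utplj ygjo xcv cqa

Answer: llsal
ktd
utplj
ygjo
xcv
cqa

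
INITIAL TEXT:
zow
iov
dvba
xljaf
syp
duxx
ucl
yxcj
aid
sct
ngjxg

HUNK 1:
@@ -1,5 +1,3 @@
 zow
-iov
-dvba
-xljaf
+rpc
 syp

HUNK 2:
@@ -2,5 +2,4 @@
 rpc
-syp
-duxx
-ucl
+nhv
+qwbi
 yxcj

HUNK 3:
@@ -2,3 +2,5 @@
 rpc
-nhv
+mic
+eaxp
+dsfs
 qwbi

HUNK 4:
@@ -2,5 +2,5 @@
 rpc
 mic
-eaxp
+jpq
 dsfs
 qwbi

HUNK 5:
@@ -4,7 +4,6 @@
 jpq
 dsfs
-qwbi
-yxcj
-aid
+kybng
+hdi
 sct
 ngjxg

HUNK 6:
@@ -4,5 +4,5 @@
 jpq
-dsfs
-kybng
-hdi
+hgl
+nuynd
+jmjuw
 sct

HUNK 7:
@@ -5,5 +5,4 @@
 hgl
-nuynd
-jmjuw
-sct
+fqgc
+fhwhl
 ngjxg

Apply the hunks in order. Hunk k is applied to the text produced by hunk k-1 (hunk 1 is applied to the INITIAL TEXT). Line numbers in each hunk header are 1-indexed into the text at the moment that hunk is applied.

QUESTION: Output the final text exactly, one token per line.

Answer: zow
rpc
mic
jpq
hgl
fqgc
fhwhl
ngjxg

Derivation:
Hunk 1: at line 1 remove [iov,dvba,xljaf] add [rpc] -> 9 lines: zow rpc syp duxx ucl yxcj aid sct ngjxg
Hunk 2: at line 2 remove [syp,duxx,ucl] add [nhv,qwbi] -> 8 lines: zow rpc nhv qwbi yxcj aid sct ngjxg
Hunk 3: at line 2 remove [nhv] add [mic,eaxp,dsfs] -> 10 lines: zow rpc mic eaxp dsfs qwbi yxcj aid sct ngjxg
Hunk 4: at line 2 remove [eaxp] add [jpq] -> 10 lines: zow rpc mic jpq dsfs qwbi yxcj aid sct ngjxg
Hunk 5: at line 4 remove [qwbi,yxcj,aid] add [kybng,hdi] -> 9 lines: zow rpc mic jpq dsfs kybng hdi sct ngjxg
Hunk 6: at line 4 remove [dsfs,kybng,hdi] add [hgl,nuynd,jmjuw] -> 9 lines: zow rpc mic jpq hgl nuynd jmjuw sct ngjxg
Hunk 7: at line 5 remove [nuynd,jmjuw,sct] add [fqgc,fhwhl] -> 8 lines: zow rpc mic jpq hgl fqgc fhwhl ngjxg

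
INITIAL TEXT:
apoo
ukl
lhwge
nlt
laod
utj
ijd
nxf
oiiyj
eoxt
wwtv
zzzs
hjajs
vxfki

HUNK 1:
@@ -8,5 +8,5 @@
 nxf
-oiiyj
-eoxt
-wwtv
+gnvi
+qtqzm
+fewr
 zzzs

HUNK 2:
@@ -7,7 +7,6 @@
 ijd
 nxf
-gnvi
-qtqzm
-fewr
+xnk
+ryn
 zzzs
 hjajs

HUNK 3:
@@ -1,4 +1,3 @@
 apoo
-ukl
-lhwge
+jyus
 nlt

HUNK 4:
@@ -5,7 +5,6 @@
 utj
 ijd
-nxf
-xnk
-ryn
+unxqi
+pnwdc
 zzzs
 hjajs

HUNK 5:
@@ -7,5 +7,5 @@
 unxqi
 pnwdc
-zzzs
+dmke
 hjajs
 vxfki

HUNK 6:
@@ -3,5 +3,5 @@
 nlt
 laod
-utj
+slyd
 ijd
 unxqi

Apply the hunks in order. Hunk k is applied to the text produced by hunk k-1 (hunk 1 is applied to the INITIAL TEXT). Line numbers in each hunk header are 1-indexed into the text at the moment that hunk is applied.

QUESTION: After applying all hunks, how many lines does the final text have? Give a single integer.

Answer: 11

Derivation:
Hunk 1: at line 8 remove [oiiyj,eoxt,wwtv] add [gnvi,qtqzm,fewr] -> 14 lines: apoo ukl lhwge nlt laod utj ijd nxf gnvi qtqzm fewr zzzs hjajs vxfki
Hunk 2: at line 7 remove [gnvi,qtqzm,fewr] add [xnk,ryn] -> 13 lines: apoo ukl lhwge nlt laod utj ijd nxf xnk ryn zzzs hjajs vxfki
Hunk 3: at line 1 remove [ukl,lhwge] add [jyus] -> 12 lines: apoo jyus nlt laod utj ijd nxf xnk ryn zzzs hjajs vxfki
Hunk 4: at line 5 remove [nxf,xnk,ryn] add [unxqi,pnwdc] -> 11 lines: apoo jyus nlt laod utj ijd unxqi pnwdc zzzs hjajs vxfki
Hunk 5: at line 7 remove [zzzs] add [dmke] -> 11 lines: apoo jyus nlt laod utj ijd unxqi pnwdc dmke hjajs vxfki
Hunk 6: at line 3 remove [utj] add [slyd] -> 11 lines: apoo jyus nlt laod slyd ijd unxqi pnwdc dmke hjajs vxfki
Final line count: 11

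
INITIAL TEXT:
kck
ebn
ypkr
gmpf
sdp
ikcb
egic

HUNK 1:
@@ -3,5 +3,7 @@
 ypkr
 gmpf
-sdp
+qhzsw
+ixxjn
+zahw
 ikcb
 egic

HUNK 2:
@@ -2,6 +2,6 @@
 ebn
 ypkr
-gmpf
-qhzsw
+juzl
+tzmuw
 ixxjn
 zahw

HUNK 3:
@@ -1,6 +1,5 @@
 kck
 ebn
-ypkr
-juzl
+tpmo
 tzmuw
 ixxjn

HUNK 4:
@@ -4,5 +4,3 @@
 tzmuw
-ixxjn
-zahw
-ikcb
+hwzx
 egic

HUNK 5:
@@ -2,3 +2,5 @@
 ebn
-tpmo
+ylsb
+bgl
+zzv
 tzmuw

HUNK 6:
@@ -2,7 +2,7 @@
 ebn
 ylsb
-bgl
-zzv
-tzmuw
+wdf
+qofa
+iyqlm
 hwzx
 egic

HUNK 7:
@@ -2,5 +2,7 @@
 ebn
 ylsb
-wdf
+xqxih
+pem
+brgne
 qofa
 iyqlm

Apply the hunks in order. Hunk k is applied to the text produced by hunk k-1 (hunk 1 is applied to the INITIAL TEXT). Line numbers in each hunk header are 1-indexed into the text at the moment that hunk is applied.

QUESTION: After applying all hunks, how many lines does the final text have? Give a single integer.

Hunk 1: at line 3 remove [sdp] add [qhzsw,ixxjn,zahw] -> 9 lines: kck ebn ypkr gmpf qhzsw ixxjn zahw ikcb egic
Hunk 2: at line 2 remove [gmpf,qhzsw] add [juzl,tzmuw] -> 9 lines: kck ebn ypkr juzl tzmuw ixxjn zahw ikcb egic
Hunk 3: at line 1 remove [ypkr,juzl] add [tpmo] -> 8 lines: kck ebn tpmo tzmuw ixxjn zahw ikcb egic
Hunk 4: at line 4 remove [ixxjn,zahw,ikcb] add [hwzx] -> 6 lines: kck ebn tpmo tzmuw hwzx egic
Hunk 5: at line 2 remove [tpmo] add [ylsb,bgl,zzv] -> 8 lines: kck ebn ylsb bgl zzv tzmuw hwzx egic
Hunk 6: at line 2 remove [bgl,zzv,tzmuw] add [wdf,qofa,iyqlm] -> 8 lines: kck ebn ylsb wdf qofa iyqlm hwzx egic
Hunk 7: at line 2 remove [wdf] add [xqxih,pem,brgne] -> 10 lines: kck ebn ylsb xqxih pem brgne qofa iyqlm hwzx egic
Final line count: 10

Answer: 10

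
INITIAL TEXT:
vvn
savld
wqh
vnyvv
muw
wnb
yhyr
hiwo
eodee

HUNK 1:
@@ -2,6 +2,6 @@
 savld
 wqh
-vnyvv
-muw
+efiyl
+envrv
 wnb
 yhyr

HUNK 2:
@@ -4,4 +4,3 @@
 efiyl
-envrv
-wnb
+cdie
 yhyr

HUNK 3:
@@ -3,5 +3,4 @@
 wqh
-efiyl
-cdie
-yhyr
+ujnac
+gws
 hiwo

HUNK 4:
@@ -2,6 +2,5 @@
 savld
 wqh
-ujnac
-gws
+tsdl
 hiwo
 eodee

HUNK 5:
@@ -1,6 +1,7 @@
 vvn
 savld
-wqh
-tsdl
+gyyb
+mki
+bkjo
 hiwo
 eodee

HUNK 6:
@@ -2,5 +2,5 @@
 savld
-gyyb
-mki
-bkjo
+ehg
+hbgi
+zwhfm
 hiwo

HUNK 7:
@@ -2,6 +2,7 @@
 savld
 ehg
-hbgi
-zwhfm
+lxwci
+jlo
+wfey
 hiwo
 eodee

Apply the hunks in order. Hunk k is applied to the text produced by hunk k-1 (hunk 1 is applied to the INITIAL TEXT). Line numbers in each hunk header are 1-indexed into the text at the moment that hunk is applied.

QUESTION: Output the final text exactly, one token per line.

Answer: vvn
savld
ehg
lxwci
jlo
wfey
hiwo
eodee

Derivation:
Hunk 1: at line 2 remove [vnyvv,muw] add [efiyl,envrv] -> 9 lines: vvn savld wqh efiyl envrv wnb yhyr hiwo eodee
Hunk 2: at line 4 remove [envrv,wnb] add [cdie] -> 8 lines: vvn savld wqh efiyl cdie yhyr hiwo eodee
Hunk 3: at line 3 remove [efiyl,cdie,yhyr] add [ujnac,gws] -> 7 lines: vvn savld wqh ujnac gws hiwo eodee
Hunk 4: at line 2 remove [ujnac,gws] add [tsdl] -> 6 lines: vvn savld wqh tsdl hiwo eodee
Hunk 5: at line 1 remove [wqh,tsdl] add [gyyb,mki,bkjo] -> 7 lines: vvn savld gyyb mki bkjo hiwo eodee
Hunk 6: at line 2 remove [gyyb,mki,bkjo] add [ehg,hbgi,zwhfm] -> 7 lines: vvn savld ehg hbgi zwhfm hiwo eodee
Hunk 7: at line 2 remove [hbgi,zwhfm] add [lxwci,jlo,wfey] -> 8 lines: vvn savld ehg lxwci jlo wfey hiwo eodee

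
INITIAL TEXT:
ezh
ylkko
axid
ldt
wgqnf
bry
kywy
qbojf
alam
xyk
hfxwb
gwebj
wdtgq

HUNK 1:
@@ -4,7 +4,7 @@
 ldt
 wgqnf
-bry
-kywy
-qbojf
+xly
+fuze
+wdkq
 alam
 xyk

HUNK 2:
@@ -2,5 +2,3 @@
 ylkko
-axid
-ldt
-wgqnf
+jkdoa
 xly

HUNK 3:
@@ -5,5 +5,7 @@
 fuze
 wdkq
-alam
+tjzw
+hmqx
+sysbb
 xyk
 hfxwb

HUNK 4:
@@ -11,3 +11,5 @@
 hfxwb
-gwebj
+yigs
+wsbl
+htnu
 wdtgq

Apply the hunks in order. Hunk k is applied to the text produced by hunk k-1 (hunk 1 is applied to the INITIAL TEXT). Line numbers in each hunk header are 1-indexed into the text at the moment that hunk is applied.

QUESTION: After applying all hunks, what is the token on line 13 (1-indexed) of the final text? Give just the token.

Hunk 1: at line 4 remove [bry,kywy,qbojf] add [xly,fuze,wdkq] -> 13 lines: ezh ylkko axid ldt wgqnf xly fuze wdkq alam xyk hfxwb gwebj wdtgq
Hunk 2: at line 2 remove [axid,ldt,wgqnf] add [jkdoa] -> 11 lines: ezh ylkko jkdoa xly fuze wdkq alam xyk hfxwb gwebj wdtgq
Hunk 3: at line 5 remove [alam] add [tjzw,hmqx,sysbb] -> 13 lines: ezh ylkko jkdoa xly fuze wdkq tjzw hmqx sysbb xyk hfxwb gwebj wdtgq
Hunk 4: at line 11 remove [gwebj] add [yigs,wsbl,htnu] -> 15 lines: ezh ylkko jkdoa xly fuze wdkq tjzw hmqx sysbb xyk hfxwb yigs wsbl htnu wdtgq
Final line 13: wsbl

Answer: wsbl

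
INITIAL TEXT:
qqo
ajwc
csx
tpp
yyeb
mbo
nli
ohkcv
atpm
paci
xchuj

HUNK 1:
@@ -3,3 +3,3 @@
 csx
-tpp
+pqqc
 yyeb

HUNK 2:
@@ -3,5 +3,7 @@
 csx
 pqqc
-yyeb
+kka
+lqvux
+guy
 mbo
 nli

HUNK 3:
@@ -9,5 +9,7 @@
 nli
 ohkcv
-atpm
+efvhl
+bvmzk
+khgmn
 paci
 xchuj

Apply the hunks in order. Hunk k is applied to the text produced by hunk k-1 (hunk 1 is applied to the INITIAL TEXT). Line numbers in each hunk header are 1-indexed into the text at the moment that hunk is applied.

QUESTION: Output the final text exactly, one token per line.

Hunk 1: at line 3 remove [tpp] add [pqqc] -> 11 lines: qqo ajwc csx pqqc yyeb mbo nli ohkcv atpm paci xchuj
Hunk 2: at line 3 remove [yyeb] add [kka,lqvux,guy] -> 13 lines: qqo ajwc csx pqqc kka lqvux guy mbo nli ohkcv atpm paci xchuj
Hunk 3: at line 9 remove [atpm] add [efvhl,bvmzk,khgmn] -> 15 lines: qqo ajwc csx pqqc kka lqvux guy mbo nli ohkcv efvhl bvmzk khgmn paci xchuj

Answer: qqo
ajwc
csx
pqqc
kka
lqvux
guy
mbo
nli
ohkcv
efvhl
bvmzk
khgmn
paci
xchuj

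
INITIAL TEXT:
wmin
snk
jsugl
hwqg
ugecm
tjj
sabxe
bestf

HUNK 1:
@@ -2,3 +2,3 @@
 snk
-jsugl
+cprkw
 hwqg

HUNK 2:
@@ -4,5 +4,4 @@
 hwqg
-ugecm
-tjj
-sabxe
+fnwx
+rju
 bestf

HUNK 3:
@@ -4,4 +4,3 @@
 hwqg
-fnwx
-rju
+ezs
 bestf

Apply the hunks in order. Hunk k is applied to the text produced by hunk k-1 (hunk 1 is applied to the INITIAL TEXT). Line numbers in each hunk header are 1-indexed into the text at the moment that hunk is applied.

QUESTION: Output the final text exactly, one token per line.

Answer: wmin
snk
cprkw
hwqg
ezs
bestf

Derivation:
Hunk 1: at line 2 remove [jsugl] add [cprkw] -> 8 lines: wmin snk cprkw hwqg ugecm tjj sabxe bestf
Hunk 2: at line 4 remove [ugecm,tjj,sabxe] add [fnwx,rju] -> 7 lines: wmin snk cprkw hwqg fnwx rju bestf
Hunk 3: at line 4 remove [fnwx,rju] add [ezs] -> 6 lines: wmin snk cprkw hwqg ezs bestf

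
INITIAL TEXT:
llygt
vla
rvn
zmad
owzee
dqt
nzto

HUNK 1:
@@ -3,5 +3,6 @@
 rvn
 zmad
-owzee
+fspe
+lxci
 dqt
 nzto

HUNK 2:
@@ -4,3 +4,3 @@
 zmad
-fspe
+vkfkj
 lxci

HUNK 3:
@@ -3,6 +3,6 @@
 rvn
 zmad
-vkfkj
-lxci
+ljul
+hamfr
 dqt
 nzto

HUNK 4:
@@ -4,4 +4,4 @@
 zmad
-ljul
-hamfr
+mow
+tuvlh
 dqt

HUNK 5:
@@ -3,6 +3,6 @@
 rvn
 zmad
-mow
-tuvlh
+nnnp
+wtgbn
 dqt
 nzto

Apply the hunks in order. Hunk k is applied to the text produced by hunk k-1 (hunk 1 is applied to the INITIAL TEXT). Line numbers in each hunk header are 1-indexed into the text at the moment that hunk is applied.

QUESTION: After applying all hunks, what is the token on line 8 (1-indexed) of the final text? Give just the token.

Hunk 1: at line 3 remove [owzee] add [fspe,lxci] -> 8 lines: llygt vla rvn zmad fspe lxci dqt nzto
Hunk 2: at line 4 remove [fspe] add [vkfkj] -> 8 lines: llygt vla rvn zmad vkfkj lxci dqt nzto
Hunk 3: at line 3 remove [vkfkj,lxci] add [ljul,hamfr] -> 8 lines: llygt vla rvn zmad ljul hamfr dqt nzto
Hunk 4: at line 4 remove [ljul,hamfr] add [mow,tuvlh] -> 8 lines: llygt vla rvn zmad mow tuvlh dqt nzto
Hunk 5: at line 3 remove [mow,tuvlh] add [nnnp,wtgbn] -> 8 lines: llygt vla rvn zmad nnnp wtgbn dqt nzto
Final line 8: nzto

Answer: nzto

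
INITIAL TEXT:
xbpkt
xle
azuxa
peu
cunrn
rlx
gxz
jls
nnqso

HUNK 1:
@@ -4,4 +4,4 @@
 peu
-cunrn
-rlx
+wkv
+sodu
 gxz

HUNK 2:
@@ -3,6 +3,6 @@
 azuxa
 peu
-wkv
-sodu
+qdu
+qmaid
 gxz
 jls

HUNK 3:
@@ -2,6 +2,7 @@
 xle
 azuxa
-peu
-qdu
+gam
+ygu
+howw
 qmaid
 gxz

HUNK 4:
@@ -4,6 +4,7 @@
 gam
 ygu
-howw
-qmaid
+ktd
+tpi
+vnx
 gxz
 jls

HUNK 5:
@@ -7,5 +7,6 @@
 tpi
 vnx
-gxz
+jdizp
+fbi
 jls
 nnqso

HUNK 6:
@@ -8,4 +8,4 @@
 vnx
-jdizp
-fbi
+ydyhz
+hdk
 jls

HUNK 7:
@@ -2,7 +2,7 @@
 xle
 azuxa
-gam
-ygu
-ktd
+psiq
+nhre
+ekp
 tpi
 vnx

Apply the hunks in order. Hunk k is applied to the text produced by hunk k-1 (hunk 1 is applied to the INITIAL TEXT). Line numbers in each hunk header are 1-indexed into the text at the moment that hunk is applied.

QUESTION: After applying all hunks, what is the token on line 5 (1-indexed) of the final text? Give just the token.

Answer: nhre

Derivation:
Hunk 1: at line 4 remove [cunrn,rlx] add [wkv,sodu] -> 9 lines: xbpkt xle azuxa peu wkv sodu gxz jls nnqso
Hunk 2: at line 3 remove [wkv,sodu] add [qdu,qmaid] -> 9 lines: xbpkt xle azuxa peu qdu qmaid gxz jls nnqso
Hunk 3: at line 2 remove [peu,qdu] add [gam,ygu,howw] -> 10 lines: xbpkt xle azuxa gam ygu howw qmaid gxz jls nnqso
Hunk 4: at line 4 remove [howw,qmaid] add [ktd,tpi,vnx] -> 11 lines: xbpkt xle azuxa gam ygu ktd tpi vnx gxz jls nnqso
Hunk 5: at line 7 remove [gxz] add [jdizp,fbi] -> 12 lines: xbpkt xle azuxa gam ygu ktd tpi vnx jdizp fbi jls nnqso
Hunk 6: at line 8 remove [jdizp,fbi] add [ydyhz,hdk] -> 12 lines: xbpkt xle azuxa gam ygu ktd tpi vnx ydyhz hdk jls nnqso
Hunk 7: at line 2 remove [gam,ygu,ktd] add [psiq,nhre,ekp] -> 12 lines: xbpkt xle azuxa psiq nhre ekp tpi vnx ydyhz hdk jls nnqso
Final line 5: nhre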